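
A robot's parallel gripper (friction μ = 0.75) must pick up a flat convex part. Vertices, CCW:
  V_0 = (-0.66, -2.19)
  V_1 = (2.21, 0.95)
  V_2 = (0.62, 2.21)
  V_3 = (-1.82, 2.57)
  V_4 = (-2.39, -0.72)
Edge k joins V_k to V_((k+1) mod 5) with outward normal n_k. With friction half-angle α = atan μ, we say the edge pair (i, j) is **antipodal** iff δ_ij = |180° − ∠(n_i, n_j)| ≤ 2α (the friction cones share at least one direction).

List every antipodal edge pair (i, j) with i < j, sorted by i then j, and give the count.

α = atan 0.75 = 36.87°;  2α = 73.74°
n_0 = (+0.7381, -0.6747)
n_1 = (+0.6211, +0.7837)
n_2 = (+0.1460, +0.9893)
n_3 = (-0.9853, +0.1707)
n_4 = (-0.6475, -0.7620)
  (0,1): δ = 85.97°  ·
  (0,2): δ = 55.97°  ✓
  (0,3): δ = 32.60°  ✓
  (0,4): δ = 92.07°  ·
  (1,2): δ = 150.00°  ·
  (1,3): δ = 61.43°  ✓
  (1,4): δ = 1.96°  ✓
  (2,3): δ = 91.44°  ·
  (2,4): δ = 31.96°  ✓
  (3,4): δ = 120.53°  ·
antipodal pairs: 5

count = 5; pairs: (0,2), (0,3), (1,3), (1,4), (2,4)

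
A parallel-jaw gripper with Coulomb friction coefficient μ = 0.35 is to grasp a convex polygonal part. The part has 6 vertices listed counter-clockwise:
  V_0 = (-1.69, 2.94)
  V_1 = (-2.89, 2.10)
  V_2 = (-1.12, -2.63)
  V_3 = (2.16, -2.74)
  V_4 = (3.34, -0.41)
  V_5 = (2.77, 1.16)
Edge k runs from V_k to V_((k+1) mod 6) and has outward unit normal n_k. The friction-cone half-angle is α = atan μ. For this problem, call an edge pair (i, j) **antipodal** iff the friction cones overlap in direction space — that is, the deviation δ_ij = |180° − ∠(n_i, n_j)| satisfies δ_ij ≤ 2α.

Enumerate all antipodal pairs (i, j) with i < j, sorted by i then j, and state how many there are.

α = atan 0.35 = 19.29°;  2α = 38.58°
n_0 = (-0.5735, +0.8192)
n_1 = (-0.9366, -0.3505)
n_2 = (-0.0335, -0.9994)
n_3 = (+0.8921, -0.4518)
n_4 = (+0.9400, +0.3413)
n_5 = (+0.3707, +0.9288)
  (0,1): δ = 104.48°  ·
  (0,2): δ = 36.91°  ✓
  (0,3): δ = 28.15°  ✓
  (0,4): δ = 74.96°  ·
  (0,5): δ = 123.25°  ·
  (1,2): δ = 112.44°  ·
  (1,3): δ = 47.38°  ·
  (1,4): δ = 0.56°  ✓
  (1,5): δ = 47.73°  ·
  (2,3): δ = 114.94°  ·
  (2,4): δ = 68.13°  ·
  (2,5): δ = 19.84°  ✓
  (3,4): δ = 133.19°  ·
  (3,5): δ = 84.90°  ·
  (4,5): δ = 131.71°  ·
antipodal pairs: 4

count = 4; pairs: (0,2), (0,3), (1,4), (2,5)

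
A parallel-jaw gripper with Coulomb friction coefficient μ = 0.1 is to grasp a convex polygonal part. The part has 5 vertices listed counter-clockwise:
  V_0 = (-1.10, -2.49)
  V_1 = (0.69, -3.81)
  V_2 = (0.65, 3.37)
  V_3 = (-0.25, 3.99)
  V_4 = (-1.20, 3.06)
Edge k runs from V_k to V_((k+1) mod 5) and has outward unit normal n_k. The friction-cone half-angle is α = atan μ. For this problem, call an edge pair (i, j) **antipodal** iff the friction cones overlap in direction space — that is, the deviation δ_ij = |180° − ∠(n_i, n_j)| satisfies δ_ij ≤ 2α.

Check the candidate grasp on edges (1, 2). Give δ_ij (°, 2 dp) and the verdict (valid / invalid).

δ = 124.88°, invalid

α = atan 0.1 = 5.71°;  2α = 11.42°
edge 1: e_1 = (-0.04, +7.18);  n_1 = (+1.0000, +0.0056)
edge 2: e_2 = (-0.90, +0.62);  n_2 = (+0.5673, +0.8235)
∠(n_1, n_2) = 55.12°
δ = |180° − 55.12°| = 124.88°
124.88° > 2α = 11.42°  →  invalid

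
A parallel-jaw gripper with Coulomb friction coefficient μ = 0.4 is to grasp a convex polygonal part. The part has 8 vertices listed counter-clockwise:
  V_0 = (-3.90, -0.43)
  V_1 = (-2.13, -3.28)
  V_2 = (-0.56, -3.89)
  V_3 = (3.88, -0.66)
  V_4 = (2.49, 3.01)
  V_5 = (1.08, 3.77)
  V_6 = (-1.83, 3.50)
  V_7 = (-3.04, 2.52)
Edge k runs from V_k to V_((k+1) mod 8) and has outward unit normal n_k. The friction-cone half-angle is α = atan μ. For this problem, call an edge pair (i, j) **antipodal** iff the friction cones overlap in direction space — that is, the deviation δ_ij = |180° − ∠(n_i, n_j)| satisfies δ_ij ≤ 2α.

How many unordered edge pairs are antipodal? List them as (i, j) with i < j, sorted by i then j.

α = atan 0.4 = 21.80°;  2α = 43.60°
n_0 = (-0.8495, -0.5276)
n_1 = (-0.3622, -0.9321)
n_2 = (+0.5883, -0.8087)
n_3 = (+0.9352, +0.3542)
n_4 = (+0.4745, +0.8803)
n_5 = (-0.0924, +0.9957)
n_6 = (-0.6294, +0.7771)
n_7 = (-0.9600, +0.2799)
  (0,1): δ = 143.08°  ·
  (0,2): δ = 85.81°  ·
  (0,3): δ = 11.10°  ✓
  (0,4): δ = 29.83°  ✓
  (0,5): δ = 63.46°  ·
  (0,6): δ = 97.16°  ·
  (0,7): δ = 131.90°  ·
  (1,2): δ = 122.73°  ·
  (1,3): δ = 48.02°  ·
  (1,4): δ = 7.09°  ✓
  (1,5): δ = 26.53°  ✓
  (1,6): δ = 60.24°  ·
  (1,7): δ = 94.98°  ·
  (2,3): δ = 105.29°  ·
  (2,4): δ = 64.36°  ·
  (2,5): δ = 30.73°  ✓
  (2,6): δ = 2.97°  ✓
  (2,7): δ = 37.71°  ✓
  (3,4): δ = 139.07°  ·
  (3,5): δ = 105.44°  ·
  (3,6): δ = 71.74°  ·
  (3,7): δ = 37.00°  ✓
  (4,5): δ = 146.37°  ·
  (4,6): δ = 112.67°  ·
  (4,7): δ = 77.93°  ·
  (5,6): δ = 146.30°  ·
  (5,7): δ = 111.55°  ·
  (6,7): δ = 145.26°  ·
antipodal pairs: 8

count = 8; pairs: (0,3), (0,4), (1,4), (1,5), (2,5), (2,6), (2,7), (3,7)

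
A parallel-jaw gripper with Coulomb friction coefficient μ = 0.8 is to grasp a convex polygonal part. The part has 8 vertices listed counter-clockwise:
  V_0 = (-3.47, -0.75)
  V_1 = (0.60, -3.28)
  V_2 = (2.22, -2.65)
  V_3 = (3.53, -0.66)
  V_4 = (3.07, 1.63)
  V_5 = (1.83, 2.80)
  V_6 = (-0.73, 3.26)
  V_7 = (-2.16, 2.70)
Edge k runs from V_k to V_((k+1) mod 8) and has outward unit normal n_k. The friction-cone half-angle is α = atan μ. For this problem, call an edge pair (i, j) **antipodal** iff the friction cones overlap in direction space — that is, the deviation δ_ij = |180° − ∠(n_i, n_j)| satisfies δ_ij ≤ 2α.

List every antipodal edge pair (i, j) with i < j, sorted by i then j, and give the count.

count = 13; pairs: (0,3), (0,4), (0,5), (0,6), (1,4), (1,5), (1,6), (1,7), (2,5), (2,6), (2,7), (3,7), (4,7)

α = atan 0.8 = 38.66°;  2α = 77.32°
n_0 = (-0.5279, -0.8493)
n_1 = (+0.3624, -0.9320)
n_2 = (+0.8353, -0.5498)
n_3 = (+0.9804, +0.1969)
n_4 = (+0.6863, +0.7273)
n_5 = (+0.1769, +0.9842)
n_6 = (-0.3646, +0.9311)
n_7 = (-0.9349, +0.3550)
  (0,1): δ = 126.88°  ·
  (0,2): δ = 91.49°  ·
  (0,3): δ = 46.78°  ✓
  (0,4): δ = 11.47°  ✓
  (0,5): δ = 21.68°  ✓
  (0,6): δ = 53.25°  ✓
  (0,7): δ = 101.07°  ·
  (1,2): δ = 144.61°  ·
  (1,3): δ = 99.89°  ·
  (1,4): δ = 64.59°  ✓
  (1,5): δ = 31.44°  ✓
  (1,6): δ = 0.14°  ✓
  (1,7): δ = 47.96°  ✓
  (2,3): δ = 135.29°  ·
  (2,4): δ = 99.98°  ·
  (2,5): δ = 66.83°  ✓
  (2,6): δ = 35.26°  ✓
  (2,7): δ = 12.56°  ✓
  (3,4): δ = 144.69°  ·
  (3,5): δ = 111.54°  ·
  (3,6): δ = 79.97°  ·
  (3,7): δ = 32.15°  ✓
  (4,5): δ = 146.85°  ·
  (4,6): δ = 115.28°  ·
  (4,7): δ = 67.46°  ✓
  (5,6): δ = 148.43°  ·
  (5,7): δ = 100.61°  ·
  (6,7): δ = 132.18°  ·
antipodal pairs: 13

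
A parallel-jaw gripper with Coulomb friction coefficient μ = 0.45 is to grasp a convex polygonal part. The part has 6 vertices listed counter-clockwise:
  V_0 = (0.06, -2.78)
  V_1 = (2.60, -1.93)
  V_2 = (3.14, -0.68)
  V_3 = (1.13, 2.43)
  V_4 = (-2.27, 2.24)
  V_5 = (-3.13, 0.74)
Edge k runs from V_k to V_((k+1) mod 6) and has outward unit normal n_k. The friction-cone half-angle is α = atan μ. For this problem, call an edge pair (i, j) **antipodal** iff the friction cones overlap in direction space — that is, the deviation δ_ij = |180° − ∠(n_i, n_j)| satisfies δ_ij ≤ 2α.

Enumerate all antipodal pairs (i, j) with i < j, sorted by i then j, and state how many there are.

count = 4; pairs: (0,3), (0,4), (1,4), (2,5)

α = atan 0.45 = 24.23°;  2α = 48.46°
n_0 = (+0.3173, -0.9483)
n_1 = (+0.9180, -0.3966)
n_2 = (+0.8399, +0.5428)
n_3 = (-0.0558, +0.9984)
n_4 = (-0.8675, +0.4974)
n_5 = (-0.7410, -0.6715)
  (0,1): δ = 131.87°  ·
  (0,2): δ = 75.63°  ·
  (0,3): δ = 15.30°  ✓
  (0,4): δ = 41.67°  ✓
  (0,5): δ = 113.68°  ·
  (1,2): δ = 123.76°  ·
  (1,3): δ = 63.44°  ·
  (1,4): δ = 6.46°  ✓
  (1,5): δ = 65.55°  ·
  (2,3): δ = 119.68°  ·
  (2,4): δ = 62.70°  ·
  (2,5): δ = 9.31°  ✓
  (3,4): δ = 123.03°  ·
  (3,5): δ = 51.01°  ·
  (4,5): δ = 107.99°  ·
antipodal pairs: 4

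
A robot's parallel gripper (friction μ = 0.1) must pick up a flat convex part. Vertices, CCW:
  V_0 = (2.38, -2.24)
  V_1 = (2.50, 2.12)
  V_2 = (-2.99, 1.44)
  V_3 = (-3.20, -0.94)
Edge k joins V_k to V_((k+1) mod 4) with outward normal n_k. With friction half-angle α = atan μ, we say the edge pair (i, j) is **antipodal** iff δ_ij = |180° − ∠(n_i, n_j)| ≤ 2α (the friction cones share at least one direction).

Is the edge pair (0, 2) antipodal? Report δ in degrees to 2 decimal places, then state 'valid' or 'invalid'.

α = atan 0.1 = 5.71°;  2α = 11.42°
edge 0: e_0 = (+0.12, +4.36);  n_0 = (+0.9996, -0.0275)
edge 2: e_2 = (-0.21, -2.38);  n_2 = (-0.9961, +0.0879)
∠(n_0, n_2) = 176.53°
δ = |180° − 176.53°| = 3.47°
3.47° ≤ 2α = 11.42°  →  valid

δ = 3.47°, valid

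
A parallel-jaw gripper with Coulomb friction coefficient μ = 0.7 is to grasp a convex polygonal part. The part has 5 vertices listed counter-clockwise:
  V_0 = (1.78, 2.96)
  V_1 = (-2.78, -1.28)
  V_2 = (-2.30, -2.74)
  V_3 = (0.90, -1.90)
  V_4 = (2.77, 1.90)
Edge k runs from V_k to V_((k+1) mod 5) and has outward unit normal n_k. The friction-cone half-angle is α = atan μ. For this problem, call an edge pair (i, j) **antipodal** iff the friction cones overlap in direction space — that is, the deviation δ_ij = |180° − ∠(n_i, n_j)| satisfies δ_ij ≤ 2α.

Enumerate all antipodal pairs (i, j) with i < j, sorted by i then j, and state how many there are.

count = 5; pairs: (0,2), (0,3), (1,3), (1,4), (2,4)

α = atan 0.7 = 34.99°;  2α = 69.98°
n_0 = (-0.6809, +0.7323)
n_1 = (-0.9500, -0.3123)
n_2 = (+0.2539, -0.9672)
n_3 = (+0.8972, -0.4415)
n_4 = (+0.7308, +0.6826)
  (0,1): δ = 114.72°  ·
  (0,2): δ = 28.21°  ✓
  (0,3): δ = 20.88°  ✓
  (0,4): δ = 90.13°  ·
  (1,2): δ = 93.49°  ·
  (1,3): δ = 44.40°  ✓
  (1,4): δ = 24.85°  ✓
  (2,3): δ = 130.91°  ·
  (2,4): δ = 61.66°  ✓
  (3,4): δ = 110.75°  ·
antipodal pairs: 5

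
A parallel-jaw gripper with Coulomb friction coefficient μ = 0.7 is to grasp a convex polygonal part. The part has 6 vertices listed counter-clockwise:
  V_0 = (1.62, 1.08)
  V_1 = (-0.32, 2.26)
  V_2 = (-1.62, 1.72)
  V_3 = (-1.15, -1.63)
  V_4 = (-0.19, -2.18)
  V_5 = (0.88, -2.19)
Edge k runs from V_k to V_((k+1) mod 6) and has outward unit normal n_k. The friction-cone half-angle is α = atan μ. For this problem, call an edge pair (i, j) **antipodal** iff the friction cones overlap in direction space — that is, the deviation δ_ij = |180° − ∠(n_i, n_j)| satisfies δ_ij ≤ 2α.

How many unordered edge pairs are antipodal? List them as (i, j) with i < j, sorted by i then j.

α = atan 0.7 = 34.99°;  2α = 69.98°
n_0 = (+0.5197, +0.8544)
n_1 = (-0.3836, +0.9235)
n_2 = (-0.9903, -0.1389)
n_3 = (-0.4971, -0.8677)
n_4 = (-0.0093, -1.0000)
n_5 = (+0.9753, -0.2207)
  (0,1): δ = 126.13°  ·
  (0,2): δ = 50.70°  ✓
  (0,3): δ = 1.50°  ✓
  (0,4): δ = 30.77°  ✓
  (0,5): δ = 108.56°  ·
  (1,2): δ = 104.57°  ·
  (1,3): δ = 52.37°  ✓
  (1,4): δ = 23.09°  ✓
  (1,5): δ = 54.69°  ✓
  (2,3): δ = 127.80°  ·
  (2,4): δ = 98.52°  ·
  (2,5): δ = 20.74°  ✓
  (3,4): δ = 150.73°  ·
  (3,5): δ = 72.94°  ·
  (4,5): δ = 102.22°  ·
antipodal pairs: 7

count = 7; pairs: (0,2), (0,3), (0,4), (1,3), (1,4), (1,5), (2,5)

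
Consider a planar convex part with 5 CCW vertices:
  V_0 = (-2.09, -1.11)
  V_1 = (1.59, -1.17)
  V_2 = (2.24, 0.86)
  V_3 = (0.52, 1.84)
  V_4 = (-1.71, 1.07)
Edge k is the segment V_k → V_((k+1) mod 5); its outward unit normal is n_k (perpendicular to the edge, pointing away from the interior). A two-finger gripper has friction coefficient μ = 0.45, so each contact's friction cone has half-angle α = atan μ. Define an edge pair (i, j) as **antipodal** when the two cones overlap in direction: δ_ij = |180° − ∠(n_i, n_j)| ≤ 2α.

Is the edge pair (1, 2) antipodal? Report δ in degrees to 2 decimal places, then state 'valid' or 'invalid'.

α = atan 0.45 = 24.23°;  2α = 48.46°
edge 1: e_1 = (+0.65, +2.03);  n_1 = (+0.9524, -0.3049)
edge 2: e_2 = (-1.72, +0.98);  n_2 = (+0.4951, +0.8689)
∠(n_1, n_2) = 78.08°
δ = |180° − 78.08°| = 101.92°
101.92° > 2α = 48.46°  →  invalid

δ = 101.92°, invalid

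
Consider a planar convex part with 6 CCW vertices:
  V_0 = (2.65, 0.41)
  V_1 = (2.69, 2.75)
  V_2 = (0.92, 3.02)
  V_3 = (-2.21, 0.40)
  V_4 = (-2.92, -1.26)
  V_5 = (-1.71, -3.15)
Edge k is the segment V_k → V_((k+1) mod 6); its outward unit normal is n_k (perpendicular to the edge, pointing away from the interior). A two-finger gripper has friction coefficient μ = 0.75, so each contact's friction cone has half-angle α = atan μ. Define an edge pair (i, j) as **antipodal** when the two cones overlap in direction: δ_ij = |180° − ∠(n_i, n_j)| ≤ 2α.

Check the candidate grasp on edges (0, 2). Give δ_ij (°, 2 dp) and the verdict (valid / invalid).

δ = 49.09°, valid

α = atan 0.75 = 36.87°;  2α = 73.74°
edge 0: e_0 = (+0.04, +2.34);  n_0 = (+0.9999, -0.0171)
edge 2: e_2 = (-3.13, -2.62);  n_2 = (-0.6419, +0.7668)
∠(n_0, n_2) = 130.91°
δ = |180° − 130.91°| = 49.09°
49.09° ≤ 2α = 73.74°  →  valid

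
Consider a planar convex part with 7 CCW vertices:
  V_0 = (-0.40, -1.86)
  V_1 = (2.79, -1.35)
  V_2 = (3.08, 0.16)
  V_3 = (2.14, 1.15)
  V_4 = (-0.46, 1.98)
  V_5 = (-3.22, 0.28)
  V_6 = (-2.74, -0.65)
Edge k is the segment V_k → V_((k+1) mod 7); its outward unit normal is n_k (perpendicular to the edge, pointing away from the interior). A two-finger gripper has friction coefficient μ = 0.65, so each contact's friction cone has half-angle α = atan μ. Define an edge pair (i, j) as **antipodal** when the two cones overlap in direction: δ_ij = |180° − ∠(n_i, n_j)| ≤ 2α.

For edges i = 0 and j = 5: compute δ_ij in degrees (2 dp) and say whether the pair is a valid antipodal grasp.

δ = 108.22°, invalid

α = atan 0.65 = 33.02°;  2α = 66.05°
edge 0: e_0 = (+3.19, +0.51);  n_0 = (+0.1579, -0.9875)
edge 5: e_5 = (+0.48, -0.93);  n_5 = (-0.8886, -0.4586)
∠(n_0, n_5) = 71.78°
δ = |180° − 71.78°| = 108.22°
108.22° > 2α = 66.05°  →  invalid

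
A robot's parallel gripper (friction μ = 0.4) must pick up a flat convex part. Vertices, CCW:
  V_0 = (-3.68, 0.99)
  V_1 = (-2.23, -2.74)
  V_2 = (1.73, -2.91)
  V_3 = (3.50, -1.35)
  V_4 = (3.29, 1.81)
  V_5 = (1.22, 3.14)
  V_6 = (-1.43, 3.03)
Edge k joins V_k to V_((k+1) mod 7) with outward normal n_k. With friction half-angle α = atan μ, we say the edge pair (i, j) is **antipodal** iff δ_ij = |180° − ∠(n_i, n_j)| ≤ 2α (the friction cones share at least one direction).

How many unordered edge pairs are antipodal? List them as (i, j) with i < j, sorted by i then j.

α = atan 0.4 = 21.80°;  2α = 43.60°
n_0 = (-0.9321, -0.3623)
n_1 = (-0.0429, -0.9991)
n_2 = (+0.6612, -0.7502)
n_3 = (+0.9978, +0.0663)
n_4 = (+0.5406, +0.8413)
n_5 = (-0.0415, +0.9991)
n_6 = (-0.6717, +0.7408)
  (0,1): δ = 113.70°  ·
  (0,2): δ = 69.85°  ·
  (0,3): δ = 17.44°  ✓
  (0,4): δ = 36.04°  ✓
  (0,5): δ = 71.13°  ·
  (0,6): δ = 110.95°  ·
  (1,2): δ = 136.15°  ·
  (1,3): δ = 83.74°  ·
  (1,4): δ = 30.26°  ✓
  (1,5): δ = 4.84°  ✓
  (1,6): δ = 44.66°  ·
  (2,3): δ = 127.59°  ·
  (2,4): δ = 74.11°  ·
  (2,5): δ = 39.01°  ✓
  (2,6): δ = 0.81°  ✓
  (3,4): δ = 126.52°  ·
  (3,5): δ = 91.43°  ·
  (3,6): δ = 51.60°  ·
  (4,5): δ = 144.90°  ·
  (4,6): δ = 105.08°  ·
  (5,6): δ = 140.18°  ·
antipodal pairs: 6

count = 6; pairs: (0,3), (0,4), (1,4), (1,5), (2,5), (2,6)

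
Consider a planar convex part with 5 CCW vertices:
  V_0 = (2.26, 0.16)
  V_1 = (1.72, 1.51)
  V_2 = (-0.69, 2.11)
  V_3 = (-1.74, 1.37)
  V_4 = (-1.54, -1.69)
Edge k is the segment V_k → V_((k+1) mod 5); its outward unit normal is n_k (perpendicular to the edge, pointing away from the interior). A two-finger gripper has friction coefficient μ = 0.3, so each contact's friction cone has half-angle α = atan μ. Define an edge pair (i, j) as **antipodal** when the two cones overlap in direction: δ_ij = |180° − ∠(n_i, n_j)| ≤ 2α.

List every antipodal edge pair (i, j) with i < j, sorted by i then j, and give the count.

α = atan 0.3 = 16.70°;  2α = 33.40°
n_0 = (+0.9285, +0.3714)
n_1 = (+0.2416, +0.9704)
n_2 = (-0.5761, +0.8174)
n_3 = (-0.9979, -0.0652)
n_4 = (+0.4377, -0.8991)
  (0,1): δ = 125.78°  ·
  (0,2): δ = 76.63°  ·
  (0,3): δ = 18.06°  ✓
  (0,4): δ = 94.16°  ·
  (1,2): δ = 130.84°  ·
  (1,3): δ = 72.28°  ·
  (1,4): δ = 39.94°  ·
  (2,3): δ = 121.44°  ·
  (2,4): δ = 9.22°  ✓
  (3,4): δ = 67.78°  ·
antipodal pairs: 2

count = 2; pairs: (0,3), (2,4)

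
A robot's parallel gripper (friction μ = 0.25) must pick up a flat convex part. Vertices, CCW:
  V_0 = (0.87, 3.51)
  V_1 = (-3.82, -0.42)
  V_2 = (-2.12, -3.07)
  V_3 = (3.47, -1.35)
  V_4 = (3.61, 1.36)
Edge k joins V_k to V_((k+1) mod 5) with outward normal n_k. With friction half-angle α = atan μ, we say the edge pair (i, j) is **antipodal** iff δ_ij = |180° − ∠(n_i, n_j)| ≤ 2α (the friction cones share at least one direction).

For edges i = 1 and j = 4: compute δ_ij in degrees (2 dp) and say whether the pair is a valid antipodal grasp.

α = atan 0.25 = 14.04°;  2α = 28.07°
edge 1: e_1 = (+1.70, -2.65);  n_1 = (-0.8417, -0.5400)
edge 4: e_4 = (-2.74, +2.15);  n_4 = (+0.6173, +0.7867)
∠(n_1, n_4) = 160.80°
δ = |180° − 160.80°| = 19.20°
19.20° ≤ 2α = 28.07°  →  valid

δ = 19.20°, valid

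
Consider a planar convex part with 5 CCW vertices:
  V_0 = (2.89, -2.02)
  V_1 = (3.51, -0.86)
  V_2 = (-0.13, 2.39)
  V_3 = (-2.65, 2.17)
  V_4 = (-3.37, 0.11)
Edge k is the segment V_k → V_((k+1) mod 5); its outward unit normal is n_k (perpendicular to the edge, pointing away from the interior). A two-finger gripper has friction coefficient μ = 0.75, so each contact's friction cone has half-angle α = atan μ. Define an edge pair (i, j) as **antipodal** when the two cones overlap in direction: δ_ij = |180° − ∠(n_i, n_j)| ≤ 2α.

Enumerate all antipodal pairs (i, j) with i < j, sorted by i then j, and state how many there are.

count = 5; pairs: (0,2), (0,3), (1,3), (1,4), (2,4)

α = atan 0.75 = 36.87°;  2α = 73.74°
n_0 = (+0.8819, -0.4714)
n_1 = (+0.6660, +0.7459)
n_2 = (-0.0870, +0.9962)
n_3 = (-0.9440, +0.3299)
n_4 = (-0.3221, -0.9467)
  (0,1): δ = 103.64°  ·
  (0,2): δ = 56.89°  ✓
  (0,3): δ = 8.86°  ✓
  (0,4): δ = 99.33°  ·
  (1,2): δ = 133.25°  ·
  (1,3): δ = 67.50°  ✓
  (1,4): δ = 22.97°  ✓
  (2,3): δ = 114.25°  ·
  (2,4): δ = 23.78°  ✓
  (3,4): δ = 89.53°  ·
antipodal pairs: 5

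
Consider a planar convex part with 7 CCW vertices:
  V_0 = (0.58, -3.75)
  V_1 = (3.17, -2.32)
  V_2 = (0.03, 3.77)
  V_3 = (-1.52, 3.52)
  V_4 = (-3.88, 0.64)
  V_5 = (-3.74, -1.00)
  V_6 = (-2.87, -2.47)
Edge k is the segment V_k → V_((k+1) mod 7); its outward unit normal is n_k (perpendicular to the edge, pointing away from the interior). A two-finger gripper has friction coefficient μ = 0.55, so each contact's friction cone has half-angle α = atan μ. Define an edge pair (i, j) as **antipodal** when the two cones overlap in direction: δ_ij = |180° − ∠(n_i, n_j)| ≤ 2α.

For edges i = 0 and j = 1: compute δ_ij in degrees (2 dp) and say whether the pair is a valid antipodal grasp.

δ = 91.63°, invalid

α = atan 0.55 = 28.81°;  2α = 57.62°
edge 0: e_0 = (+2.59, +1.43);  n_0 = (+0.4833, -0.8754)
edge 1: e_1 = (-3.14, +6.09);  n_1 = (+0.8888, +0.4583)
∠(n_0, n_1) = 88.37°
δ = |180° − 88.37°| = 91.63°
91.63° > 2α = 57.62°  →  invalid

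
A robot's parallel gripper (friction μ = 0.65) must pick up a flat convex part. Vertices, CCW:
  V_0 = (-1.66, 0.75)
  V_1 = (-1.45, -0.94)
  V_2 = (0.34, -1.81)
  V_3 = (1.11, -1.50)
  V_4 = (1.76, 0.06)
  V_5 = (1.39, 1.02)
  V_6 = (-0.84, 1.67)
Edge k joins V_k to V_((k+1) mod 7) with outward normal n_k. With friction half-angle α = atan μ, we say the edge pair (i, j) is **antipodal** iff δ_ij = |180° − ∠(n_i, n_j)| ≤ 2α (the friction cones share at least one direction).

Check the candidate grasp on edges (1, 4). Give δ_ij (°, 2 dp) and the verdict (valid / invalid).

α = atan 0.65 = 33.02°;  2α = 66.05°
edge 1: e_1 = (+1.79, -0.87);  n_1 = (-0.4371, -0.8994)
edge 4: e_4 = (-0.37, +0.96);  n_4 = (+0.9331, +0.3596)
∠(n_1, n_4) = 137.00°
δ = |180° − 137.00°| = 43.00°
43.00° ≤ 2α = 66.05°  →  valid

δ = 43.00°, valid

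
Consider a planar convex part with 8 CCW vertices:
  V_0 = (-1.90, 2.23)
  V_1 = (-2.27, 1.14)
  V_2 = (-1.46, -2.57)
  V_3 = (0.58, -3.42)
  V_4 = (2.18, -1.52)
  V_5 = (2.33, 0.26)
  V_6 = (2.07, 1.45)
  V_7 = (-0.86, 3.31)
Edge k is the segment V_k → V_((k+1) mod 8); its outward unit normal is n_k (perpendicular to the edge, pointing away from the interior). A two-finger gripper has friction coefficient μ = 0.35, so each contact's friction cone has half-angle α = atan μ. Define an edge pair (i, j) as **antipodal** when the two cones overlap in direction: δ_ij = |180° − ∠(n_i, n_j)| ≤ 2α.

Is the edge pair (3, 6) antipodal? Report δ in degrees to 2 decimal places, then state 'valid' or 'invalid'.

α = atan 0.35 = 19.29°;  2α = 38.58°
edge 3: e_3 = (+1.60, +1.90);  n_3 = (+0.7649, -0.6441)
edge 6: e_6 = (-2.93, +1.86);  n_6 = (+0.5359, +0.8443)
∠(n_3, n_6) = 97.69°
δ = |180° − 97.69°| = 82.31°
82.31° > 2α = 38.58°  →  invalid

δ = 82.31°, invalid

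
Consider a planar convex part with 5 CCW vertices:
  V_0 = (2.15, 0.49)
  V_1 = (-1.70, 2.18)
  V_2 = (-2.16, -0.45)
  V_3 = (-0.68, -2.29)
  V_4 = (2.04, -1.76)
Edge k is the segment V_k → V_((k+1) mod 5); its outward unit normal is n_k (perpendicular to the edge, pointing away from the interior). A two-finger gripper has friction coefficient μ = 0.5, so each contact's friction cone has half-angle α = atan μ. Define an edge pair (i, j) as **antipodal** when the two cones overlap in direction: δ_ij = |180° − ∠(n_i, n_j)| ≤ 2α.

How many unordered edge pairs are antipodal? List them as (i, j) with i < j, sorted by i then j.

count = 4; pairs: (0,2), (0,3), (1,4), (2,4)

α = atan 0.5 = 26.57°;  2α = 53.13°
n_0 = (+0.4019, +0.9157)
n_1 = (-0.9850, +0.1723)
n_2 = (-0.7792, -0.6268)
n_3 = (+0.1913, -0.9815)
n_4 = (+0.9988, -0.0488)
  (0,1): δ = 76.22°  ·
  (0,2): δ = 27.49°  ✓
  (0,3): δ = 34.73°  ✓
  (0,4): δ = 110.90°  ·
  (1,2): δ = 131.27°  ·
  (1,3): δ = 69.05°  ·
  (1,4): δ = 7.12°  ✓
  (2,3): δ = 117.79°  ·
  (2,4): δ = 41.61°  ✓
  (3,4): δ = 103.82°  ·
antipodal pairs: 4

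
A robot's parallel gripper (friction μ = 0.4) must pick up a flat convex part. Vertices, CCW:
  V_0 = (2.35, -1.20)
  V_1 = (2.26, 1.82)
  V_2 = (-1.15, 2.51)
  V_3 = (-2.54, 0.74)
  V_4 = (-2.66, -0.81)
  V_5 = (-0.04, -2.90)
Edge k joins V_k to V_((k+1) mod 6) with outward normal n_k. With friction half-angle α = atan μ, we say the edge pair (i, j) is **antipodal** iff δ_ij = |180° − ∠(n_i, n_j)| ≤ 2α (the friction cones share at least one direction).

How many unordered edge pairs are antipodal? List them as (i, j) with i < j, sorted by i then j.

count = 4; pairs: (0,2), (0,3), (1,4), (2,5)

α = atan 0.4 = 21.80°;  2α = 43.60°
n_0 = (+0.9996, +0.0298)
n_1 = (+0.1983, +0.9801)
n_2 = (-0.7865, +0.6176)
n_3 = (-0.9970, +0.0772)
n_4 = (-0.6236, -0.7817)
n_5 = (+0.5796, -0.8149)
  (0,1): δ = 103.15°  ·
  (0,2): δ = 39.85°  ✓
  (0,3): δ = 6.13°  ✓
  (0,4): δ = 49.71°  ·
  (0,5): δ = 123.72°  ·
  (1,2): δ = 116.70°  ·
  (1,3): δ = 82.99°  ·
  (1,4): δ = 27.14°  ✓
  (1,5): δ = 46.86°  ·
  (2,3): δ = 146.28°  ·
  (2,4): δ = 90.44°  ·
  (2,5): δ = 16.43°  ✓
  (3,4): δ = 124.15°  ·
  (3,5): δ = 50.15°  ·
  (4,5): δ = 106.00°  ·
antipodal pairs: 4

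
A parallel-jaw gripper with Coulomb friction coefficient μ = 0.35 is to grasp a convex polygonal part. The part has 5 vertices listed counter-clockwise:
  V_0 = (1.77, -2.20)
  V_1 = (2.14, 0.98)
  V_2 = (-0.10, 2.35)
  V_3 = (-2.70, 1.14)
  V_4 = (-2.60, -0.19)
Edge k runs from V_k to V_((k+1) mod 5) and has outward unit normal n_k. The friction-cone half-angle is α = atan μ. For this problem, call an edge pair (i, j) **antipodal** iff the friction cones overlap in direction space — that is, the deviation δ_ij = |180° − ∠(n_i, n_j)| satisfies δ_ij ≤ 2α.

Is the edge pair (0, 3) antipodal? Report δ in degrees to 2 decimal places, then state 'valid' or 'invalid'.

α = atan 0.35 = 19.29°;  2α = 38.58°
edge 0: e_0 = (+0.37, +3.18);  n_0 = (+0.9933, -0.1156)
edge 3: e_3 = (+0.10, -1.33);  n_3 = (-0.9972, -0.0750)
∠(n_0, n_3) = 169.06°
δ = |180° − 169.06°| = 10.94°
10.94° ≤ 2α = 38.58°  →  valid

δ = 10.94°, valid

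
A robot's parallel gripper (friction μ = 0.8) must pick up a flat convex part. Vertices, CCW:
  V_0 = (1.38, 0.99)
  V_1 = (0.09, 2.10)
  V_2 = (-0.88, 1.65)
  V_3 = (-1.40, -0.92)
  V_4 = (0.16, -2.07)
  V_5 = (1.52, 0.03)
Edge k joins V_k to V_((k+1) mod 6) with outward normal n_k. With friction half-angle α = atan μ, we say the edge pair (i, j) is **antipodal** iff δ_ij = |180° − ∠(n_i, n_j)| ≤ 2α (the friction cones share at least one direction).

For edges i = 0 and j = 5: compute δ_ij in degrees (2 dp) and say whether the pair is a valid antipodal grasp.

α = atan 0.8 = 38.66°;  2α = 77.32°
edge 0: e_0 = (-1.29, +1.11);  n_0 = (+0.6522, +0.7580)
edge 5: e_5 = (-0.14, +0.96);  n_5 = (+0.9895, +0.1443)
∠(n_0, n_5) = 40.99°
δ = |180° − 40.99°| = 139.01°
139.01° > 2α = 77.32°  →  invalid

δ = 139.01°, invalid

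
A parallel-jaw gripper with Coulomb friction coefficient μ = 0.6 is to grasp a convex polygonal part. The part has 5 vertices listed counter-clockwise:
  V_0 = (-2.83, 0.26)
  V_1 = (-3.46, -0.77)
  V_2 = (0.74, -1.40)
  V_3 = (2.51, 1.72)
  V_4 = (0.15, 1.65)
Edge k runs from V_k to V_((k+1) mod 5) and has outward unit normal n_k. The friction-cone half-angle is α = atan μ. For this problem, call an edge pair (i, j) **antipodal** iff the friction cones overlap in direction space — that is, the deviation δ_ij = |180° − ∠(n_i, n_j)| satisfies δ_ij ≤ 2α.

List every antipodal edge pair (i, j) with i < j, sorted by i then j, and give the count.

α = atan 0.6 = 30.96°;  2α = 61.93°
n_0 = (-0.8531, +0.5218)
n_1 = (-0.1483, -0.9889)
n_2 = (+0.8698, -0.4934)
n_3 = (-0.0296, +0.9996)
n_4 = (-0.4227, +0.9063)
  (0,1): δ = 67.08°  ·
  (0,2): δ = 1.89°  ✓
  (0,3): δ = 123.15°  ·
  (0,4): δ = 146.46°  ·
  (1,2): δ = 111.04°  ·
  (1,3): δ = 10.23°  ✓
  (1,4): δ = 33.54°  ✓
  (2,3): δ = 58.73°  ✓
  (2,4): δ = 35.43°  ✓
  (3,4): δ = 156.69°  ·
antipodal pairs: 5

count = 5; pairs: (0,2), (1,3), (1,4), (2,3), (2,4)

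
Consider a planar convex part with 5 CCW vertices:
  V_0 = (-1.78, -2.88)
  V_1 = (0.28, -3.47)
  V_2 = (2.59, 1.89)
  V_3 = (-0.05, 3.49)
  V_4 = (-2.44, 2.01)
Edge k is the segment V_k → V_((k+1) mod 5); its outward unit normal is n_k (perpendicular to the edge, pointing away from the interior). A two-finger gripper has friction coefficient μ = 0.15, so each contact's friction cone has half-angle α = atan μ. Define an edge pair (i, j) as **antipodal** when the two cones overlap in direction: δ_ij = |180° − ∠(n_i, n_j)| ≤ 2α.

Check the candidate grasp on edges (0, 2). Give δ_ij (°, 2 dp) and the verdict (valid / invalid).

δ = 15.24°, valid

α = atan 0.15 = 8.53°;  2α = 17.06°
edge 0: e_0 = (+2.06, -0.59);  n_0 = (-0.2753, -0.9613)
edge 2: e_2 = (-2.64, +1.60);  n_2 = (+0.5183, +0.8552)
∠(n_0, n_2) = 164.76°
δ = |180° − 164.76°| = 15.24°
15.24° ≤ 2α = 17.06°  →  valid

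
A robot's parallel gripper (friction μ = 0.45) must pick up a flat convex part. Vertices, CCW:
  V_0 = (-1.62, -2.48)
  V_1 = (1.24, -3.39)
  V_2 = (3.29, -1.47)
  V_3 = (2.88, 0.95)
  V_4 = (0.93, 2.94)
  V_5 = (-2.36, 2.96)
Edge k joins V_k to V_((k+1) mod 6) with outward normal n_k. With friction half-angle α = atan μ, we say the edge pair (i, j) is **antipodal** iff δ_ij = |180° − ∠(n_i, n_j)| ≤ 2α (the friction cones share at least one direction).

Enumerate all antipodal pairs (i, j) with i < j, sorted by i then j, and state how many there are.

count = 5; pairs: (0,3), (0,4), (1,4), (2,5), (3,5)

α = atan 0.45 = 24.23°;  2α = 48.46°
n_0 = (-0.3032, -0.9529)
n_1 = (+0.6836, -0.7299)
n_2 = (+0.9859, +0.1670)
n_3 = (+0.7142, +0.6999)
n_4 = (+0.0061, +1.0000)
n_5 = (-0.9909, -0.1348)
  (0,1): δ = 119.23°  ·
  (0,2): δ = 62.73°  ·
  (0,3): δ = 27.93°  ✓
  (0,4): δ = 17.30°  ✓
  (0,5): δ = 115.40°  ·
  (1,2): δ = 123.51°  ·
  (1,3): δ = 88.71°  ·
  (1,4): δ = 43.47°  ✓
  (1,5): δ = 54.62°  ·
  (2,3): δ = 145.20°  ·
  (2,4): δ = 99.96°  ·
  (2,5): δ = 1.87°  ✓
  (3,4): δ = 134.77°  ·
  (3,5): δ = 36.67°  ✓
  (4,5): δ = 81.91°  ·
antipodal pairs: 5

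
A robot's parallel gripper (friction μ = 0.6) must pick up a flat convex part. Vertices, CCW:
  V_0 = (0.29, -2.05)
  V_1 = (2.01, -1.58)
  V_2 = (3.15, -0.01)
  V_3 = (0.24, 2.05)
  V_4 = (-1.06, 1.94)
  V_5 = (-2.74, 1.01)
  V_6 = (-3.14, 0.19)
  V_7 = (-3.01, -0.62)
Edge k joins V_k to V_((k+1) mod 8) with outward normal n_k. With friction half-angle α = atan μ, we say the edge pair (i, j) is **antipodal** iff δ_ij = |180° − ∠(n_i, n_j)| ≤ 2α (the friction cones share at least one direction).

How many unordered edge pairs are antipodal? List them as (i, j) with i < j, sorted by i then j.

count = 12; pairs: (0,2), (0,3), (0,4), (0,5), (1,3), (1,4), (1,5), (1,6), (2,6), (2,7), (3,7), (4,7)

α = atan 0.6 = 30.96°;  2α = 61.93°
n_0 = (+0.2636, -0.9646)
n_1 = (+0.8092, -0.5876)
n_2 = (+0.5778, +0.8162)
n_3 = (-0.0843, +0.9964)
n_4 = (-0.4843, +0.8749)
n_5 = (-0.8988, +0.4384)
n_6 = (-0.9874, -0.1585)
n_7 = (-0.3976, -0.9176)
  (0,1): δ = 141.27°  ·
  (0,2): δ = 50.58°  ✓
  (0,3): δ = 10.45°  ✓
  (0,4): δ = 13.68°  ✓
  (0,5): δ = 48.71°  ✓
  (0,6): δ = 83.83°  ·
  (0,7): δ = 141.29°  ·
  (1,2): δ = 89.31°  ·
  (1,3): δ = 49.18°  ✓
  (1,4): δ = 25.05°  ✓
  (1,5): δ = 9.98°  ✓
  (1,6): δ = 45.10°  ✓
  (1,7): δ = 102.56°  ·
  (2,3): δ = 139.87°  ·
  (2,4): δ = 115.74°  ·
  (2,5): δ = 80.71°  ·
  (2,6): δ = 45.59°  ✓
  (2,7): δ = 11.87°  ✓
  (3,4): δ = 155.87°  ·
  (3,5): δ = 120.84°  ·
  (3,6): δ = 85.72°  ·
  (3,7): δ = 28.27°  ✓
  (4,5): δ = 144.97°  ·
  (4,6): δ = 109.85°  ·
  (4,7): δ = 52.40°  ✓
  (5,6): δ = 144.88°  ·
  (5,7): δ = 87.43°  ·
  (6,7): δ = 122.55°  ·
antipodal pairs: 12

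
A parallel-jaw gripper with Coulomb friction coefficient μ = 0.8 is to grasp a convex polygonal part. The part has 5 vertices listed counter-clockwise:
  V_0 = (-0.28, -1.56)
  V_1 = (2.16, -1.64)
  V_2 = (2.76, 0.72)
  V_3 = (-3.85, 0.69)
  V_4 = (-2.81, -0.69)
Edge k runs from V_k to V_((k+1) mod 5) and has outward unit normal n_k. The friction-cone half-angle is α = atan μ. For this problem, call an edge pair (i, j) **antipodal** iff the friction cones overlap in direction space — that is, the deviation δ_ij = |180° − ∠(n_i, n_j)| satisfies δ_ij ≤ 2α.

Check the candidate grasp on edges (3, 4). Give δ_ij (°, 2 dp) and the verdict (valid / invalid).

α = atan 0.8 = 38.66°;  2α = 77.32°
edge 3: e_3 = (+1.04, -1.38);  n_3 = (-0.7986, -0.6019)
edge 4: e_4 = (+2.53, -0.87);  n_4 = (-0.3252, -0.9457)
∠(n_3, n_4) = 34.02°
δ = |180° − 34.02°| = 145.98°
145.98° > 2α = 77.32°  →  invalid

δ = 145.98°, invalid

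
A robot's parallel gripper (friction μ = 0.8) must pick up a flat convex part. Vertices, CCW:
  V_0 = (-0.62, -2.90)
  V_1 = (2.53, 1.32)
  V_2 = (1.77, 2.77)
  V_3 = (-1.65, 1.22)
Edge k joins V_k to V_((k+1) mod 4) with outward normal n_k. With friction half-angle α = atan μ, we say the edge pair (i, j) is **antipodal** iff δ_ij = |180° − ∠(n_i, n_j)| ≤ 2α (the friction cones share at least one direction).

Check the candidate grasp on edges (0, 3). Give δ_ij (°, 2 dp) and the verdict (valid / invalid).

α = atan 0.8 = 38.66°;  2α = 77.32°
edge 0: e_0 = (+3.15, +4.22);  n_0 = (+0.8014, -0.5982)
edge 3: e_3 = (+1.03, -4.12);  n_3 = (-0.9701, -0.2425)
∠(n_0, n_3) = 129.22°
δ = |180° − 129.22°| = 50.78°
50.78° ≤ 2α = 77.32°  →  valid

δ = 50.78°, valid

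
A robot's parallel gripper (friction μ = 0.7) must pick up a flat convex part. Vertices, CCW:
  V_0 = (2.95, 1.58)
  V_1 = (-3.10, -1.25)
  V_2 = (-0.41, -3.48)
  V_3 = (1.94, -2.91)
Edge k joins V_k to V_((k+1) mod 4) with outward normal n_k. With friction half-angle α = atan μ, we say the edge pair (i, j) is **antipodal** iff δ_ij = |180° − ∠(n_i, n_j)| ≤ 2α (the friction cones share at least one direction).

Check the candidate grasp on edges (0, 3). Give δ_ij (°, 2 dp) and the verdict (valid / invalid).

δ = 52.25°, valid

α = atan 0.7 = 34.99°;  2α = 69.98°
edge 0: e_0 = (-6.05, -2.83);  n_0 = (-0.4237, +0.9058)
edge 3: e_3 = (+1.01, +4.49);  n_3 = (+0.9756, -0.2195)
∠(n_0, n_3) = 127.75°
δ = |180° − 127.75°| = 52.25°
52.25° ≤ 2α = 69.98°  →  valid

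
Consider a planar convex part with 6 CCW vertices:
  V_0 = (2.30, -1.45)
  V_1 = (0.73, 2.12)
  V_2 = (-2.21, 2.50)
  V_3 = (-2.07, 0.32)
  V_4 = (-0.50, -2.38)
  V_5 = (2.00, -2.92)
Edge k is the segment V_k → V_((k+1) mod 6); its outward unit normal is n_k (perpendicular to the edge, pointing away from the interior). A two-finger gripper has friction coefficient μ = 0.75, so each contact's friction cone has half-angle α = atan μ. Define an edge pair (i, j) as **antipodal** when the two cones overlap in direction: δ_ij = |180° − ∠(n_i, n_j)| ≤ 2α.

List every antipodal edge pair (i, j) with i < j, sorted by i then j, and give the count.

count = 7; pairs: (0,2), (0,3), (0,4), (1,3), (1,4), (2,5), (3,5)

α = atan 0.75 = 36.87°;  2α = 73.74°
n_0 = (+0.9154, +0.4026)
n_1 = (+0.1282, +0.9918)
n_2 = (-0.9979, -0.0641)
n_3 = (-0.8645, -0.5027)
n_4 = (-0.2111, -0.9775)
n_5 = (+0.9798, -0.2000)
  (0,1): δ = 121.10°  ·
  (0,2): δ = 20.06°  ✓
  (0,3): δ = 6.44°  ✓
  (0,4): δ = 54.07°  ✓
  (0,5): δ = 144.73°  ·
  (1,2): δ = 78.96°  ·
  (1,3): δ = 52.46°  ✓
  (1,4): δ = 4.82°  ✓
  (1,5): δ = 85.83°  ·
  (2,3): δ = 153.50°  ·
  (2,4): δ = 105.86°  ·
  (2,5): δ = 15.21°  ✓
  (3,4): δ = 132.37°  ·
  (3,5): δ = 41.71°  ✓
  (4,5): δ = 89.35°  ·
antipodal pairs: 7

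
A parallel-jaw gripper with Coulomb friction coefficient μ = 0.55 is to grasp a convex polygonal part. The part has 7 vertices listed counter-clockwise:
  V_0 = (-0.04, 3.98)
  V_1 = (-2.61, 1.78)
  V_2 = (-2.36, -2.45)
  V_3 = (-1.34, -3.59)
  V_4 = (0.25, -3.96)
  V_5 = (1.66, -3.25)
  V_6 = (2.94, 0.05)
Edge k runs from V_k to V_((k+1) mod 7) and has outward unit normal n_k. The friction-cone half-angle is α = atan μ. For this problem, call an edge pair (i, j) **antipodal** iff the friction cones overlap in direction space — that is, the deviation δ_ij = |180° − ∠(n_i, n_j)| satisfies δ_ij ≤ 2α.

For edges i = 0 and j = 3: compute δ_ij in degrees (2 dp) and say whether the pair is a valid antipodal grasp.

δ = 53.66°, valid

α = atan 0.55 = 28.81°;  2α = 57.62°
edge 0: e_0 = (-2.57, -2.20);  n_0 = (-0.6503, +0.7597)
edge 3: e_3 = (+1.59, -0.37);  n_3 = (-0.2266, -0.9740)
∠(n_0, n_3) = 126.34°
δ = |180° − 126.34°| = 53.66°
53.66° ≤ 2α = 57.62°  →  valid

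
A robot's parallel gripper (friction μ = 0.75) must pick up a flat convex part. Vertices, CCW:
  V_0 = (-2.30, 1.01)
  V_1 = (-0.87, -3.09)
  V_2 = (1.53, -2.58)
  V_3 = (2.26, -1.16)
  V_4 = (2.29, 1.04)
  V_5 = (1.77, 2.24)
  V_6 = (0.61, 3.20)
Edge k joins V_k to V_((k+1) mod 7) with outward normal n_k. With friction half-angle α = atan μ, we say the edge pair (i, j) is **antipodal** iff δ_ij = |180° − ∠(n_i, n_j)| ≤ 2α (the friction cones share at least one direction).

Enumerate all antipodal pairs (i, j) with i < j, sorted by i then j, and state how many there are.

α = atan 0.75 = 36.87°;  2α = 73.74°
n_0 = (-0.9442, -0.3293)
n_1 = (+0.2079, -0.9782)
n_2 = (+0.8894, -0.4572)
n_3 = (+0.9999, -0.0136)
n_4 = (+0.9176, +0.3976)
n_5 = (+0.6376, +0.7704)
n_6 = (-0.6013, +0.7990)
  (0,1): δ = 97.23°  ·
  (0,2): δ = 46.43°  ✓
  (0,3): δ = 20.01°  ✓
  (0,4): δ = 4.20°  ✓
  (0,5): δ = 31.16°  ✓
  (0,6): δ = 107.74°  ·
  (1,2): δ = 129.20°  ·
  (1,3): δ = 102.78°  ·
  (1,4): δ = 78.57°  ·
  (1,5): δ = 51.61°  ✓
  (1,6): δ = 24.97°  ✓
  (2,3): δ = 153.57°  ·
  (2,4): δ = 129.36°  ·
  (2,5): δ = 102.40°  ·
  (2,6): δ = 25.83°  ✓
  (3,4): δ = 155.79°  ·
  (3,5): δ = 128.83°  ·
  (3,6): δ = 52.25°  ✓
  (4,5): δ = 153.04°  ·
  (4,6): δ = 76.46°  ·
  (5,6): δ = 103.43°  ·
antipodal pairs: 8

count = 8; pairs: (0,2), (0,3), (0,4), (0,5), (1,5), (1,6), (2,6), (3,6)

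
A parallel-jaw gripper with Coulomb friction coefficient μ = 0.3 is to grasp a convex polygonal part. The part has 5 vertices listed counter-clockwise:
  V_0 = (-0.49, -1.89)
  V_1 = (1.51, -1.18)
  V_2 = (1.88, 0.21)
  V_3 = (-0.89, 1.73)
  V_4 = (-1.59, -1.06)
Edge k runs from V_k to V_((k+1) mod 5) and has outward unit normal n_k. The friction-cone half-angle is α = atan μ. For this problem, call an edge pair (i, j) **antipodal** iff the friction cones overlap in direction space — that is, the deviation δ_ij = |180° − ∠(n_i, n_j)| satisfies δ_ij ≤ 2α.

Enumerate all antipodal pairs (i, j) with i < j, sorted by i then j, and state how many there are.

α = atan 0.3 = 16.70°;  2α = 33.40°
n_0 = (+0.3345, -0.9424)
n_1 = (+0.9664, -0.2572)
n_2 = (+0.4811, +0.8767)
n_3 = (-0.9699, +0.2434)
n_4 = (-0.6023, -0.7983)
  (0,1): δ = 124.45°  ·
  (0,2): δ = 48.30°  ·
  (0,3): δ = 56.37°  ·
  (0,4): δ = 123.42°  ·
  (1,2): δ = 103.85°  ·
  (1,3): δ = 0.82°  ✓
  (1,4): δ = 67.87°  ·
  (2,3): δ = 75.33°  ·
  (2,4): δ = 8.28°  ✓
  (3,4): δ = 112.95°  ·
antipodal pairs: 2

count = 2; pairs: (1,3), (2,4)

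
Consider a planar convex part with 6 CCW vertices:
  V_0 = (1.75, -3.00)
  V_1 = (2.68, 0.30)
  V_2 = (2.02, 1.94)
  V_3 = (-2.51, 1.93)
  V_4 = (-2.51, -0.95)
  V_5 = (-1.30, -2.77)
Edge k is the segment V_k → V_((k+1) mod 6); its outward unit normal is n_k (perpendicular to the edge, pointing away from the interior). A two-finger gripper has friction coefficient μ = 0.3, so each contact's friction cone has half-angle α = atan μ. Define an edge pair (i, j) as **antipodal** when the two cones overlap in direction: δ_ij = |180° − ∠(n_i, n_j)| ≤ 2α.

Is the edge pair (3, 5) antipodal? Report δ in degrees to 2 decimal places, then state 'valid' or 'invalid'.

α = atan 0.3 = 16.70°;  2α = 33.40°
edge 3: e_3 = (+0.00, -2.88);  n_3 = (-1.0000, -0.0000)
edge 5: e_5 = (+3.05, -0.23);  n_5 = (-0.0752, -0.9972)
∠(n_3, n_5) = 85.69°
δ = |180° − 85.69°| = 94.31°
94.31° > 2α = 33.40°  →  invalid

δ = 94.31°, invalid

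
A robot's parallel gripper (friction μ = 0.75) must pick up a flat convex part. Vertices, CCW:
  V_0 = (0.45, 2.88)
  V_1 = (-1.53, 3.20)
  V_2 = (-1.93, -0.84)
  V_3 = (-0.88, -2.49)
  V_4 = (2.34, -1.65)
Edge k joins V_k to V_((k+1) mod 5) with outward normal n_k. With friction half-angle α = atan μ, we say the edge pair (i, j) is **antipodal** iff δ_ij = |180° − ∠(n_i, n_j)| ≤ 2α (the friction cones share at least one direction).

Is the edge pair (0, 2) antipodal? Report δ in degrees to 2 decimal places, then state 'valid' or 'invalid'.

δ = 48.35°, valid

α = atan 0.75 = 36.87°;  2α = 73.74°
edge 0: e_0 = (-1.98, +0.32);  n_0 = (+0.1595, +0.9872)
edge 2: e_2 = (+1.05, -1.65);  n_2 = (-0.8437, -0.5369)
∠(n_0, n_2) = 131.65°
δ = |180° − 131.65°| = 48.35°
48.35° ≤ 2α = 73.74°  →  valid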